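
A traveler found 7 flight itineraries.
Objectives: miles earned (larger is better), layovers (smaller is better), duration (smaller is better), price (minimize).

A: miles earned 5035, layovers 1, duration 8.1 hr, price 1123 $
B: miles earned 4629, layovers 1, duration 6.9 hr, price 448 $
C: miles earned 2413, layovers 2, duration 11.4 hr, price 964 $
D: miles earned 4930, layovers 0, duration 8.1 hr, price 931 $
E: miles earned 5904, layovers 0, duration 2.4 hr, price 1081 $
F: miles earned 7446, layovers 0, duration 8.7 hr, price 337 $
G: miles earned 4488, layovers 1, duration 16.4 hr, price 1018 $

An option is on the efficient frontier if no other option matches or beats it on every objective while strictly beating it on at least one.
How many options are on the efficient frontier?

A: dominated by E (miles earned 5904≥5035, layovers 0≤1, duration 2.4≤8.1, price 1081≤1123).
B: not dominated.
C: dominated by B (miles earned 4629≥2413, layovers 1≤2, duration 6.9≤11.4, price 448≤964).
D: not dominated.
E: not dominated (best duration).
F: not dominated (best miles earned).
G: dominated by B (miles earned 4629≥4488, layovers 1≤1, duration 6.9≤16.4, price 448≤1018).
Pareto-optimal: B, D, E, F → 4.

4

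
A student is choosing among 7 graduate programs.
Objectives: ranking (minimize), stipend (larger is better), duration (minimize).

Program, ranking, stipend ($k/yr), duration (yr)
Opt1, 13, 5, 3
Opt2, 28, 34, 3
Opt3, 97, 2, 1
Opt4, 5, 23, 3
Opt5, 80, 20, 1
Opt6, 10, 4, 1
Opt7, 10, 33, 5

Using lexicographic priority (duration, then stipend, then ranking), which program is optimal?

Opt5

First minimize duration: best is 1, kept {Opt3, Opt5, Opt6}.
Then maximize stipend: best is 20, kept {Opt5}.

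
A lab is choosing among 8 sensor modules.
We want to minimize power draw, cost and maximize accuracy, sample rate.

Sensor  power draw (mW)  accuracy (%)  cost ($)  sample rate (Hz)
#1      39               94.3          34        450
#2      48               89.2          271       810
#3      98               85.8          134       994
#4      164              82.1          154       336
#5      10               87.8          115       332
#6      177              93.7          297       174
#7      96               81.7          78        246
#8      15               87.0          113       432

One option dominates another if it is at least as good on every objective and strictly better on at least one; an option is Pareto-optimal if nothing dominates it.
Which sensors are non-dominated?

#1: not dominated (best accuracy).
#2: not dominated.
#3: not dominated (best sample rate).
#4: dominated by #1 (power draw 39≤164, accuracy 94.3≥82.1, cost 34≤154, sample rate 450≥336).
#5: not dominated (best power draw).
#6: dominated by #1 (power draw 39≤177, accuracy 94.3≥93.7, cost 34≤297, sample rate 450≥174).
#7: dominated by #1 (power draw 39≤96, accuracy 94.3≥81.7, cost 34≤78, sample rate 450≥246).
#8: not dominated.

#1, #2, #3, #5, #8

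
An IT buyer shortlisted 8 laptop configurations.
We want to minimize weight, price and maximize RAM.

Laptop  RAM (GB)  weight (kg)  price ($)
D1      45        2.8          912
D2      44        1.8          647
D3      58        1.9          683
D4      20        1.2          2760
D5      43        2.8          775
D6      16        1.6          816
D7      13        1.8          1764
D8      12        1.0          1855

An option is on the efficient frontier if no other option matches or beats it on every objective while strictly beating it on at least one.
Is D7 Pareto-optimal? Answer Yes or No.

No

D2 vs D7: RAM 44≥13, weight 1.8≤1.8, price 647≤1764 — D2 is at least as good on every objective and strictly better on at least one, so D2 dominates D7.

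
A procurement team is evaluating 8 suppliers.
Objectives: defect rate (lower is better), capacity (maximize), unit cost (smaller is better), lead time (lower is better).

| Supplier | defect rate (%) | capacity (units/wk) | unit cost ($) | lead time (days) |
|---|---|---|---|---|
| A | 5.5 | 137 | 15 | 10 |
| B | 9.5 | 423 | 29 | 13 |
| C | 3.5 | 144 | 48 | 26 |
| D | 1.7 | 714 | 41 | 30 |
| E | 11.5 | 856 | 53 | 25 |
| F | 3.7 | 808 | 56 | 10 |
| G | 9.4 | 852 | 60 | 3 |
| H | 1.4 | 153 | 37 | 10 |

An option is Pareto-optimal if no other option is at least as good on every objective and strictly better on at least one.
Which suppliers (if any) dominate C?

H

H: defect rate 1.4≤3.5, capacity 153≥144, unit cost 37≤48, lead time 10≤26 — dominates C.
Others (A, B, D, E, F, G) are each worse than C on at least one objective.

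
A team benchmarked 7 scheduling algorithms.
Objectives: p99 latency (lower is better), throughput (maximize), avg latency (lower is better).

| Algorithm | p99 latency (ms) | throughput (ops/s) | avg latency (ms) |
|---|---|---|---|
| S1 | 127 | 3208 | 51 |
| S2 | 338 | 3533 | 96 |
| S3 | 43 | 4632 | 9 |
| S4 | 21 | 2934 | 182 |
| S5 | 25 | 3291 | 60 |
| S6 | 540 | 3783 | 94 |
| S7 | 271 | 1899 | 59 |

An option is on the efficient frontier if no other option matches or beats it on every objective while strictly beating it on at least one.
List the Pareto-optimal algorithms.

S1: dominated by S3 (p99 latency 43≤127, throughput 4632≥3208, avg latency 9≤51).
S2: dominated by S3 (p99 latency 43≤338, throughput 4632≥3533, avg latency 9≤96).
S3: not dominated (best throughput).
S4: not dominated (best p99 latency).
S5: not dominated.
S6: dominated by S3 (p99 latency 43≤540, throughput 4632≥3783, avg latency 9≤94).
S7: dominated by S1 (p99 latency 127≤271, throughput 3208≥1899, avg latency 51≤59).

S3, S4, S5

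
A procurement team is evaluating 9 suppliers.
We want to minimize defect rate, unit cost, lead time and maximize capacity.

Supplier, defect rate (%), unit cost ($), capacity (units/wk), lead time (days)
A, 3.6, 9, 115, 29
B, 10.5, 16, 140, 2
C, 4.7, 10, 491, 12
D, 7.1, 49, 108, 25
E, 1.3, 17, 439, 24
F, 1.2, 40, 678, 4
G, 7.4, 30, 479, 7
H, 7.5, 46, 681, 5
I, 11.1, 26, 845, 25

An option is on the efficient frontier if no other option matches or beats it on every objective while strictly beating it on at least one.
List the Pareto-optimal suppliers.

A: not dominated (best unit cost).
B: not dominated (best lead time).
C: not dominated.
D: dominated by C (defect rate 4.7≤7.1, unit cost 10≤49, capacity 491≥108, lead time 12≤25).
E: not dominated.
F: not dominated (best defect rate).
G: not dominated.
H: not dominated.
I: not dominated (best capacity).

A, B, C, E, F, G, H, I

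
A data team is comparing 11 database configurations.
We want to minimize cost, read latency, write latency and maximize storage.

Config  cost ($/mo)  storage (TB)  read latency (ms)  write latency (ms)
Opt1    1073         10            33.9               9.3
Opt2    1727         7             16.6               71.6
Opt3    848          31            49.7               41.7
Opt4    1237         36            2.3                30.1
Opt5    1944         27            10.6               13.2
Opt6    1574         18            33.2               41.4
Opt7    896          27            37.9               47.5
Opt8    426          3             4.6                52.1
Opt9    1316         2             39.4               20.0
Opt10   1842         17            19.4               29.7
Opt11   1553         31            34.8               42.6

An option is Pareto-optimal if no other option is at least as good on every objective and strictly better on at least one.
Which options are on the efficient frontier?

Opt1: not dominated (best write latency).
Opt2: dominated by Opt4 (cost 1237≤1727, storage 36≥7, read latency 2.3≤16.6, write latency 30.1≤71.6).
Opt3: not dominated.
Opt4: not dominated (best storage).
Opt5: not dominated.
Opt6: dominated by Opt4 (cost 1237≤1574, storage 36≥18, read latency 2.3≤33.2, write latency 30.1≤41.4).
Opt7: not dominated.
Opt8: not dominated (best cost).
Opt9: dominated by Opt1 (cost 1073≤1316, storage 10≥2, read latency 33.9≤39.4, write latency 9.3≤20.0).
Opt10: not dominated.
Opt11: dominated by Opt4 (cost 1237≤1553, storage 36≥31, read latency 2.3≤34.8, write latency 30.1≤42.6).

Opt1, Opt3, Opt4, Opt5, Opt7, Opt8, Opt10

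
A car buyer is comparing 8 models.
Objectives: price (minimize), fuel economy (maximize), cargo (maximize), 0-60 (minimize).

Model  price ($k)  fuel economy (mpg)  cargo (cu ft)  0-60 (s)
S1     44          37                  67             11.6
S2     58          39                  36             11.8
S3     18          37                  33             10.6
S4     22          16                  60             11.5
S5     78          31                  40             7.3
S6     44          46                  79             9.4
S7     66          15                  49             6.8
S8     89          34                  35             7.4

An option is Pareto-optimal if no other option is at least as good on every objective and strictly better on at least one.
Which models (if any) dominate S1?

S6

S6: price 44≤44, fuel economy 46≥37, cargo 79≥67, 0-60 9.4≤11.6 — dominates S1.
Others (S2, S3, S4, S5, S7, S8) are each worse than S1 on at least one objective.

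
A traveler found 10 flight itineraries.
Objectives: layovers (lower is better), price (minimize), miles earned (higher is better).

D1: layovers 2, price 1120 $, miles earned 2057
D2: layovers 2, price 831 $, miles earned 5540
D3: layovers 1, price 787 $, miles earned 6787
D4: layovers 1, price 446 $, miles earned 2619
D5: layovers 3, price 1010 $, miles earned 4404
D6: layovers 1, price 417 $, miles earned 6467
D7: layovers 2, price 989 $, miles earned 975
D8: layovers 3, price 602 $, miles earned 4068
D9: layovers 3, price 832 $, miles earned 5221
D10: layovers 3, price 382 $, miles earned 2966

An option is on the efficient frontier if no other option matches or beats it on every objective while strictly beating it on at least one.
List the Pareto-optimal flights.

D3, D6, D10

D1: dominated by D2 (layovers 2≤2, price 831≤1120, miles earned 5540≥2057).
D2: dominated by D3 (layovers 1≤2, price 787≤831, miles earned 6787≥5540).
D3: not dominated (best miles earned).
D4: dominated by D6 (layovers 1≤1, price 417≤446, miles earned 6467≥2619).
D5: dominated by D2 (layovers 2≤3, price 831≤1010, miles earned 5540≥4404).
D6: not dominated.
D7: dominated by D2 (layovers 2≤2, price 831≤989, miles earned 5540≥975).
D8: dominated by D6 (layovers 1≤3, price 417≤602, miles earned 6467≥4068).
D9: dominated by D2 (layovers 2≤3, price 831≤832, miles earned 5540≥5221).
D10: not dominated (best price).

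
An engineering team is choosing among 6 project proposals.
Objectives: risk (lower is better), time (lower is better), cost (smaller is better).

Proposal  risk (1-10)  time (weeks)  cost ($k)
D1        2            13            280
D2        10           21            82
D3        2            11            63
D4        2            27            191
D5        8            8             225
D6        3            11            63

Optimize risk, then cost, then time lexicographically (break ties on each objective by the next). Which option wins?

First minimize risk: best is 2, kept {D1, D3, D4}.
Then minimize cost: best is 63, kept {D3}.

D3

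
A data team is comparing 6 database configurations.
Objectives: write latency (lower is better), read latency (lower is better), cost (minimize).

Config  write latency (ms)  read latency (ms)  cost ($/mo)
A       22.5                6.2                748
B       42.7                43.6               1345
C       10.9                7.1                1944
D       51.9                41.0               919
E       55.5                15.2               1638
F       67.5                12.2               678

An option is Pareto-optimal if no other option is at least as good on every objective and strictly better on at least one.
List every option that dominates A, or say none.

none

B: worse on write latency (42.7 vs 22.5).
C: worse on read latency (7.1 vs 6.2).
D: worse on write latency (51.9 vs 22.5).
E: worse on write latency (55.5 vs 22.5).
F: worse on write latency (67.5 vs 22.5).
No option dominates A.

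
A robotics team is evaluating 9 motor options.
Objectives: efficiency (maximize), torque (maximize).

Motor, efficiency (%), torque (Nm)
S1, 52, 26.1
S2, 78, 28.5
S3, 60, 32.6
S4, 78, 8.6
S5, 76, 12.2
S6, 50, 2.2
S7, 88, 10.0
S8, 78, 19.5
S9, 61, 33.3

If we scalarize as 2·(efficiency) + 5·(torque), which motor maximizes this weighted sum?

S2

S1: 2·52 + 5·26.1 = 234.5
S2: 2·78 + 5·28.5 = 298.5
S3: 2·60 + 5·32.6 = 283.0
S4: 2·78 + 5·8.6 = 199.0
S5: 2·76 + 5·12.2 = 213.0
S6: 2·50 + 5·2.2 = 111.0
S7: 2·88 + 5·10.0 = 226.0
S8: 2·78 + 5·19.5 = 253.5
S9: 2·61 + 5·33.3 = 288.5
Highest: S2 at 298.5.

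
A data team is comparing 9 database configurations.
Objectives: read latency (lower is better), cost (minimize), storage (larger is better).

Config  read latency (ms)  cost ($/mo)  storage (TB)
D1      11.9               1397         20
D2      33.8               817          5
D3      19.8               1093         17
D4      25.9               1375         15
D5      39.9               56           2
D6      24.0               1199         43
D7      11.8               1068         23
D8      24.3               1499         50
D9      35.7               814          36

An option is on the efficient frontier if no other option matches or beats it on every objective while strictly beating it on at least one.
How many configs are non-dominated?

D1: dominated by D7 (read latency 11.8≤11.9, cost 1068≤1397, storage 23≥20).
D2: not dominated.
D3: dominated by D7 (read latency 11.8≤19.8, cost 1068≤1093, storage 23≥17).
D4: dominated by D3 (read latency 19.8≤25.9, cost 1093≤1375, storage 17≥15).
D5: not dominated (best cost).
D6: not dominated.
D7: not dominated (best read latency).
D8: not dominated (best storage).
D9: not dominated.
Pareto-optimal: D2, D5, D6, D7, D8, D9 → 6.

6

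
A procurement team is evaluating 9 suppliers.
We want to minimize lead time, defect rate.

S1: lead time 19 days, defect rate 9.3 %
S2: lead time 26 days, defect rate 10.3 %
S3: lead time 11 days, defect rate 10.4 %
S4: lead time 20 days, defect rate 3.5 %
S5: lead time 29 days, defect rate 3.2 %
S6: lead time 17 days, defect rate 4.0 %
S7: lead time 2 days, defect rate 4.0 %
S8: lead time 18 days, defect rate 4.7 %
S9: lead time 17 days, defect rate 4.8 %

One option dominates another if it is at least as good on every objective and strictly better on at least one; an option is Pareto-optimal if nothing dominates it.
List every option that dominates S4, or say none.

none

S1: worse on defect rate (9.3 vs 3.5).
S2: worse on lead time (26 vs 20).
S3: worse on defect rate (10.4 vs 3.5).
S5: worse on lead time (29 vs 20).
S6: worse on defect rate (4.0 vs 3.5).
S7: worse on defect rate (4.0 vs 3.5).
S8: worse on defect rate (4.7 vs 3.5).
S9: worse on defect rate (4.8 vs 3.5).
No option dominates S4.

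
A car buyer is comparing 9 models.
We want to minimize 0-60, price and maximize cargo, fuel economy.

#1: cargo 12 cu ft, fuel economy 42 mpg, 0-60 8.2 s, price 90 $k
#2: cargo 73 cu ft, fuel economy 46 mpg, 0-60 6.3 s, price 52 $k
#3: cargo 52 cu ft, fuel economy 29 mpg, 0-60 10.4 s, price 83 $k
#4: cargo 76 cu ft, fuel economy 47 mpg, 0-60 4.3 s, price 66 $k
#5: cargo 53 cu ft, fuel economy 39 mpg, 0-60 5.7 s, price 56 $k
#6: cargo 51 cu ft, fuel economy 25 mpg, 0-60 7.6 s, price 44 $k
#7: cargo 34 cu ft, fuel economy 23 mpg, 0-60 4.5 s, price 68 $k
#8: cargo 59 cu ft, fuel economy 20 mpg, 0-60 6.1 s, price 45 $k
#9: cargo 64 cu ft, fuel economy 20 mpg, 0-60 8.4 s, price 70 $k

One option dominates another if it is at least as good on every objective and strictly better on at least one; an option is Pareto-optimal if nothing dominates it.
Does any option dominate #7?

#4 vs #7: cargo 76≥34, fuel economy 47≥23, 0-60 4.3≤4.5, price 66≤68 — #4 is at least as good on every objective and strictly better on at least one, so #4 dominates #7.

Yes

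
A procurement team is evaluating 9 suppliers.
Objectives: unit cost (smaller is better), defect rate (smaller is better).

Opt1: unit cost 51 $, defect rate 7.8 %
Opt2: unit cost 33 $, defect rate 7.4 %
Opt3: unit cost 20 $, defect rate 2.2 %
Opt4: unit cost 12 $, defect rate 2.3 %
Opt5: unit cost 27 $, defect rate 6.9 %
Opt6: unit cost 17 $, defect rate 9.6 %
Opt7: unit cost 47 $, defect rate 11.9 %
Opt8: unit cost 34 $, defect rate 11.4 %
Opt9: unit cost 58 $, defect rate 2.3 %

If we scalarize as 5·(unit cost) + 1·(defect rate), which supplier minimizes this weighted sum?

Opt4

Opt1: 5·51 + 1·7.8 = 262.8
Opt2: 5·33 + 1·7.4 = 172.4
Opt3: 5·20 + 1·2.2 = 102.2
Opt4: 5·12 + 1·2.3 = 62.3
Opt5: 5·27 + 1·6.9 = 141.9
Opt6: 5·17 + 1·9.6 = 94.6
Opt7: 5·47 + 1·11.9 = 246.9
Opt8: 5·34 + 1·11.4 = 181.4
Opt9: 5·58 + 1·2.3 = 292.3
Lowest: Opt4 at 62.3.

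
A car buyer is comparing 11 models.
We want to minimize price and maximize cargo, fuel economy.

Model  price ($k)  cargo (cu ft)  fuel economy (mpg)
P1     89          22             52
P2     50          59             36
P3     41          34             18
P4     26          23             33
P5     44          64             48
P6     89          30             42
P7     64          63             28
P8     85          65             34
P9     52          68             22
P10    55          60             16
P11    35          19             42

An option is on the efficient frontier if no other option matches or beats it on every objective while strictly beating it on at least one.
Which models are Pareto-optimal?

P1, P3, P4, P5, P8, P9, P11

P1: not dominated (best fuel economy).
P2: dominated by P5 (price 44≤50, cargo 64≥59, fuel economy 48≥36).
P3: not dominated.
P4: not dominated (best price).
P5: not dominated.
P6: dominated by P5 (price 44≤89, cargo 64≥30, fuel economy 48≥42).
P7: dominated by P5 (price 44≤64, cargo 64≥63, fuel economy 48≥28).
P8: not dominated.
P9: not dominated (best cargo).
P10: dominated by P5 (price 44≤55, cargo 64≥60, fuel economy 48≥16).
P11: not dominated.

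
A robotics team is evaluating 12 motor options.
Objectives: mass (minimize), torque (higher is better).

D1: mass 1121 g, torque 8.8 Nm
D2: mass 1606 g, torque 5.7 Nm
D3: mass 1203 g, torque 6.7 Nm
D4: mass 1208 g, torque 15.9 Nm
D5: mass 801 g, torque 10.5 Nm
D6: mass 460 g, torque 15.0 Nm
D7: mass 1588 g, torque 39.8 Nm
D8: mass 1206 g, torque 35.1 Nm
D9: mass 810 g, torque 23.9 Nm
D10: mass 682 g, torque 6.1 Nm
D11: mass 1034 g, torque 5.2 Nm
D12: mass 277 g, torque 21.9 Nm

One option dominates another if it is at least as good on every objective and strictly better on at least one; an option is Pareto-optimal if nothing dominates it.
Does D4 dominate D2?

D4 vs D2: mass 1208≤1606, torque 15.9≥5.7 — D4 is at least as good on every objective with at least one strict improvement.

Yes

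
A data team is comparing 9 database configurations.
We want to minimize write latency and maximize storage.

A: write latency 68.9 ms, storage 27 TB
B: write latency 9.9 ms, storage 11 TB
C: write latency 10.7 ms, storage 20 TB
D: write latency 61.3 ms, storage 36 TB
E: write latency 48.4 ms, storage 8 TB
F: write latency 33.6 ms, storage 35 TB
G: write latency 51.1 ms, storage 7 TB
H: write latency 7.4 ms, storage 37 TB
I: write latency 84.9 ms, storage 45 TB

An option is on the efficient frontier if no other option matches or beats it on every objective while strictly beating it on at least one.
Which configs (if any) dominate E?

B: write latency 9.9≤48.4, storage 11≥8 — dominates E.
C: write latency 10.7≤48.4, storage 20≥8 — dominates E.
F: write latency 33.6≤48.4, storage 35≥8 — dominates E.
H: write latency 7.4≤48.4, storage 37≥8 — dominates E.
Others (A, D, G, I) are each worse than E on at least one objective.

B, C, F, H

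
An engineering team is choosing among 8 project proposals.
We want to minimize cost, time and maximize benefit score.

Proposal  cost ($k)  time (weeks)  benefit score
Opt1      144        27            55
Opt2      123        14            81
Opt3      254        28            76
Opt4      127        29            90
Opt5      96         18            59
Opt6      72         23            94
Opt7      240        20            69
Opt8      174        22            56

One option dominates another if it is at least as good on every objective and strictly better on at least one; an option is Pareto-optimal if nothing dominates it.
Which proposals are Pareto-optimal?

Opt1: dominated by Opt2 (cost 123≤144, time 14≤27, benefit score 81≥55).
Opt2: not dominated (best time).
Opt3: dominated by Opt2 (cost 123≤254, time 14≤28, benefit score 81≥76).
Opt4: dominated by Opt6 (cost 72≤127, time 23≤29, benefit score 94≥90).
Opt5: not dominated.
Opt6: not dominated (best cost).
Opt7: dominated by Opt2 (cost 123≤240, time 14≤20, benefit score 81≥69).
Opt8: dominated by Opt2 (cost 123≤174, time 14≤22, benefit score 81≥56).

Opt2, Opt5, Opt6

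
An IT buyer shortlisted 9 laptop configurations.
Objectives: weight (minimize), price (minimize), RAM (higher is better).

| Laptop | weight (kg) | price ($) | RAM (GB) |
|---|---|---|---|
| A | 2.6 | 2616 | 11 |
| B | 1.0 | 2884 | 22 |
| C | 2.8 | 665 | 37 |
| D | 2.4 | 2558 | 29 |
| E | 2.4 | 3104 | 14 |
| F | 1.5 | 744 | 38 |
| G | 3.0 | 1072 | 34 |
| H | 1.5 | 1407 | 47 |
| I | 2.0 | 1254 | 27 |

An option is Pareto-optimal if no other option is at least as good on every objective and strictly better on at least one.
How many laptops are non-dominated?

4

A: dominated by D (weight 2.4≤2.6, price 2558≤2616, RAM 29≥11).
B: not dominated (best weight).
C: not dominated (best price).
D: dominated by F (weight 1.5≤2.4, price 744≤2558, RAM 38≥29).
E: dominated by B (weight 1.0≤2.4, price 2884≤3104, RAM 22≥14).
F: not dominated.
G: dominated by C (weight 2.8≤3.0, price 665≤1072, RAM 37≥34).
H: not dominated (best RAM).
I: dominated by F (weight 1.5≤2.0, price 744≤1254, RAM 38≥27).
Pareto-optimal: B, C, F, H → 4.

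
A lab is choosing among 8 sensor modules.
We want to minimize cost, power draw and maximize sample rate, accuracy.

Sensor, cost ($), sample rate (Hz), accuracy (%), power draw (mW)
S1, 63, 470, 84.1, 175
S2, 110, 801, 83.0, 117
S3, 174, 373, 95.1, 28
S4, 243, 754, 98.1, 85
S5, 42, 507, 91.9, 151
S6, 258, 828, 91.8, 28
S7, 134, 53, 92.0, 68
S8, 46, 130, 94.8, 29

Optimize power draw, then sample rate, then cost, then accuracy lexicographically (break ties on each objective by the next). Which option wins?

First minimize power draw: best is 28, kept {S3, S6}.
Then maximize sample rate: best is 828, kept {S6}.

S6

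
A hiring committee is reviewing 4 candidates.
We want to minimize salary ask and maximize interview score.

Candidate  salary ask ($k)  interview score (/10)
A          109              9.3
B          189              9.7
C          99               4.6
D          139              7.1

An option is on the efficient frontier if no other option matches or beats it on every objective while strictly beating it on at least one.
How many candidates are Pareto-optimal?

A: not dominated.
B: not dominated (best interview score).
C: not dominated (best salary ask).
D: dominated by A (salary ask 109≤139, interview score 9.3≥7.1).
Pareto-optimal: A, B, C → 3.

3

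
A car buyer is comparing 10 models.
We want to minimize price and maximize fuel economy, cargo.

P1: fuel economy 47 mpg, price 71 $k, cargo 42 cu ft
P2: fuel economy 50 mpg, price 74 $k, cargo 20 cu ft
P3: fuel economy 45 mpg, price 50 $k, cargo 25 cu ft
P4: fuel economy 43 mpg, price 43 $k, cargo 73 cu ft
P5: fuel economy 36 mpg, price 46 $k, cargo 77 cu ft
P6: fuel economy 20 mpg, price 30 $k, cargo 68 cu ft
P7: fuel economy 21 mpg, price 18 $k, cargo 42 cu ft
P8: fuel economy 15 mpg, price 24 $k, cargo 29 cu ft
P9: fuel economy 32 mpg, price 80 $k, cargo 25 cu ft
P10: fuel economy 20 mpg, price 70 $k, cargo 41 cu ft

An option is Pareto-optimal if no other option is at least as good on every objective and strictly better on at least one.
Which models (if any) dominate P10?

P4: fuel economy 43≥20, price 43≤70, cargo 73≥41 — dominates P10.
P5: fuel economy 36≥20, price 46≤70, cargo 77≥41 — dominates P10.
P6: fuel economy 20≥20, price 30≤70, cargo 68≥41 — dominates P10.
P7: fuel economy 21≥20, price 18≤70, cargo 42≥41 — dominates P10.
Others (P1, P2, P3, P8, P9) are each worse than P10 on at least one objective.

P4, P5, P6, P7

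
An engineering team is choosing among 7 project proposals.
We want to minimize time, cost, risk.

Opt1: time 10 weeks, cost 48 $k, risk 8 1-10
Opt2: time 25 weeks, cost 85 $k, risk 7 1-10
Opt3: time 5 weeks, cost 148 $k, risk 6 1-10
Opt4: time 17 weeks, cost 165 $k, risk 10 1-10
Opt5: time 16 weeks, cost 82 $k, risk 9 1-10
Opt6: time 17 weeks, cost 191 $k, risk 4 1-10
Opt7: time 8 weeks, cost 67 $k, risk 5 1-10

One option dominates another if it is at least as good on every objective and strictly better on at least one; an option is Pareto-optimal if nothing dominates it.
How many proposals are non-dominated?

Opt1: not dominated (best cost).
Opt2: dominated by Opt7 (time 8≤25, cost 67≤85, risk 5≤7).
Opt3: not dominated (best time).
Opt4: dominated by Opt1 (time 10≤17, cost 48≤165, risk 8≤10).
Opt5: dominated by Opt1 (time 10≤16, cost 48≤82, risk 8≤9).
Opt6: not dominated (best risk).
Opt7: not dominated.
Pareto-optimal: Opt1, Opt3, Opt6, Opt7 → 4.

4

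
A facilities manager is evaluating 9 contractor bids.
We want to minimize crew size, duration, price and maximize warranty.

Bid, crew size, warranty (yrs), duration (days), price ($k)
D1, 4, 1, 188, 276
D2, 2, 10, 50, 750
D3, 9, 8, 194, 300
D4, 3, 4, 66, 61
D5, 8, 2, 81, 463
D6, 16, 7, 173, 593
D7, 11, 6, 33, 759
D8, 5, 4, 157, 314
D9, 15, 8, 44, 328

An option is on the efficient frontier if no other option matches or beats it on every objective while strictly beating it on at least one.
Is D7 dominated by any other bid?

D1: worse on warranty (1 vs 6).
D2: worse on duration (50 vs 33).
D3: worse on duration (194 vs 33).
D4: worse on warranty (4 vs 6).
D5: worse on warranty (2 vs 6).
D6: worse on crew size (16 vs 11).
D8: worse on warranty (4 vs 6).
D9: worse on crew size (15 vs 11).
No option is at least as good as D7 on every objective and strictly better on one.

No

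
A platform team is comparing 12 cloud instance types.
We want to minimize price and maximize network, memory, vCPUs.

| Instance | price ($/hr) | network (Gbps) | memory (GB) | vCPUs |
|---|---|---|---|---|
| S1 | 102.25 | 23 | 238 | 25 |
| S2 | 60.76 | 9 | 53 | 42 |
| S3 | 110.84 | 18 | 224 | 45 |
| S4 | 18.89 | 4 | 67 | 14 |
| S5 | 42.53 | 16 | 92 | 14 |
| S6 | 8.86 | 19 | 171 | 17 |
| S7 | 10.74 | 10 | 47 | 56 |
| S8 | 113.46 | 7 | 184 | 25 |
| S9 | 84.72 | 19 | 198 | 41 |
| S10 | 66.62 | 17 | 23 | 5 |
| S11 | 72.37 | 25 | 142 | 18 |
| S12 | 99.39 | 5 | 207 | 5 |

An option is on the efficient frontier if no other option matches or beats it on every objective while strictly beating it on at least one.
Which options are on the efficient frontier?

S1: not dominated (best memory).
S2: not dominated.
S3: not dominated.
S4: dominated by S6 (price 8.86≤18.89, network 19≥4, memory 171≥67, vCPUs 17≥14).
S5: dominated by S6 (price 8.86≤42.53, network 19≥16, memory 171≥92, vCPUs 17≥14).
S6: not dominated (best price).
S7: not dominated (best vCPUs).
S8: dominated by S1 (price 102.25≤113.46, network 23≥7, memory 238≥184, vCPUs 25≥25).
S9: not dominated.
S10: dominated by S6 (price 8.86≤66.62, network 19≥17, memory 171≥23, vCPUs 17≥5).
S11: not dominated (best network).
S12: not dominated.

S1, S2, S3, S6, S7, S9, S11, S12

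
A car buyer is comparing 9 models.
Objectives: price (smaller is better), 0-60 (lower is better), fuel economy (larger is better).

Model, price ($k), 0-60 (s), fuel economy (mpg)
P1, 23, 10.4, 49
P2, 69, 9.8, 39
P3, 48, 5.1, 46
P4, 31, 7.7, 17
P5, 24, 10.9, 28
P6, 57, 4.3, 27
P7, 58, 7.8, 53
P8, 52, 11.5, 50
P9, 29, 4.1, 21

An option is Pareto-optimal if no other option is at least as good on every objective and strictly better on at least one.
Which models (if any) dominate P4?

P9: price 29≤31, 0-60 4.1≤7.7, fuel economy 21≥17 — dominates P4.
Others (P1, P2, P3, P5, P6, P7, P8) are each worse than P4 on at least one objective.

P9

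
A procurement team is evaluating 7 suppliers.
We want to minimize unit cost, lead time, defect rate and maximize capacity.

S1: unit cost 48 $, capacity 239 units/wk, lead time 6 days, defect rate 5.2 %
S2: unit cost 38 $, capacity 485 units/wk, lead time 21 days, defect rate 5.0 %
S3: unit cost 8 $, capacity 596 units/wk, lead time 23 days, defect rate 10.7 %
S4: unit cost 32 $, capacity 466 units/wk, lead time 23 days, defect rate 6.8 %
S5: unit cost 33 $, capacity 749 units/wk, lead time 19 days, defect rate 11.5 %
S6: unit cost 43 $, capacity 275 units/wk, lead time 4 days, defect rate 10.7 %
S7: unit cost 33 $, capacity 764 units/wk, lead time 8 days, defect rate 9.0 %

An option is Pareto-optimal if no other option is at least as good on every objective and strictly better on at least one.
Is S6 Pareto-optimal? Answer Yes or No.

Yes

S1: worse on unit cost (48 vs 43).
S2: worse on lead time (21 vs 4).
S3: worse on lead time (23 vs 4).
S4: worse on lead time (23 vs 4).
S5: worse on lead time (19 vs 4).
S7: worse on lead time (8 vs 4).
No option is at least as good as S6 on every objective and strictly better on one.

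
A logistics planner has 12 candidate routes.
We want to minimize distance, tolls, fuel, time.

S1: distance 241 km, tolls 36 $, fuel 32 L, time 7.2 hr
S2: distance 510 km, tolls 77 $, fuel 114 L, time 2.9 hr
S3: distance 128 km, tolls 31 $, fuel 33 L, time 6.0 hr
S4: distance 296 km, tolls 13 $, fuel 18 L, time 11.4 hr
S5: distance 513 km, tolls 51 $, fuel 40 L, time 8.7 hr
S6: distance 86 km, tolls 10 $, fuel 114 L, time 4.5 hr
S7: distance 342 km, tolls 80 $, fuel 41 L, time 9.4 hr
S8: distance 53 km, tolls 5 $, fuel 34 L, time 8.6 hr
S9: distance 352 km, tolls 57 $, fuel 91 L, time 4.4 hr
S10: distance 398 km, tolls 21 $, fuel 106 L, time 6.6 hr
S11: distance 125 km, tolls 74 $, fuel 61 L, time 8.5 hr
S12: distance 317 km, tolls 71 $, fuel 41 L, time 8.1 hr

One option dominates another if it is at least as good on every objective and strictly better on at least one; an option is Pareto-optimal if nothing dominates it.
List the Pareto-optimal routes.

S1: not dominated.
S2: not dominated (best time).
S3: not dominated.
S4: not dominated (best fuel).
S5: dominated by S1 (distance 241≤513, tolls 36≤51, fuel 32≤40, time 7.2≤8.7).
S6: not dominated.
S7: dominated by S1 (distance 241≤342, tolls 36≤80, fuel 32≤41, time 7.2≤9.4).
S8: not dominated (best distance).
S9: not dominated.
S10: not dominated.
S11: not dominated.
S12: dominated by S1 (distance 241≤317, tolls 36≤71, fuel 32≤41, time 7.2≤8.1).

S1, S2, S3, S4, S6, S8, S9, S10, S11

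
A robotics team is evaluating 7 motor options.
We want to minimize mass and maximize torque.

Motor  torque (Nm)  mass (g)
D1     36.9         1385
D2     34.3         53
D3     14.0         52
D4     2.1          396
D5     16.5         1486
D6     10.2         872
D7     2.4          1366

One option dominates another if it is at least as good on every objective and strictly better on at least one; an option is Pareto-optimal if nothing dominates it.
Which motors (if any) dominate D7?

D2: torque 34.3≥2.4, mass 53≤1366 — dominates D7.
D3: torque 14.0≥2.4, mass 52≤1366 — dominates D7.
D6: torque 10.2≥2.4, mass 872≤1366 — dominates D7.
Others (D1, D4, D5) are each worse than D7 on at least one objective.

D2, D3, D6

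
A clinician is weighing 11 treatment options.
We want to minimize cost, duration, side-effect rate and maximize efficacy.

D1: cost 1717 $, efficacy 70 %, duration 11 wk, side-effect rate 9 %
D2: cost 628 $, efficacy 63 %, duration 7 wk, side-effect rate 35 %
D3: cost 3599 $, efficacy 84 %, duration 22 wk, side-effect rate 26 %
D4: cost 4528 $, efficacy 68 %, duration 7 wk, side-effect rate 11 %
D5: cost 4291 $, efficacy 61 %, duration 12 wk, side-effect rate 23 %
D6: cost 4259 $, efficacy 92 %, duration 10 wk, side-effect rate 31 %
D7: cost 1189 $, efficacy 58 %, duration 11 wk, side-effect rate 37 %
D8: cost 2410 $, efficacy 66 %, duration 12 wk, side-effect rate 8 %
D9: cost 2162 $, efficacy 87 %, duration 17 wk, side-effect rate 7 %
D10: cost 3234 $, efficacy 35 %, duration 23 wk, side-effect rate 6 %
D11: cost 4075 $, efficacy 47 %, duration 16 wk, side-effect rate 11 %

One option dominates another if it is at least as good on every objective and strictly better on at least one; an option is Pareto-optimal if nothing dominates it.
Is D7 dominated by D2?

D2 vs D7: cost 628≤1189, efficacy 63≥58, duration 7≤11, side-effect rate 35≤37 — D2 is at least as good on every objective with at least one strict improvement.

Yes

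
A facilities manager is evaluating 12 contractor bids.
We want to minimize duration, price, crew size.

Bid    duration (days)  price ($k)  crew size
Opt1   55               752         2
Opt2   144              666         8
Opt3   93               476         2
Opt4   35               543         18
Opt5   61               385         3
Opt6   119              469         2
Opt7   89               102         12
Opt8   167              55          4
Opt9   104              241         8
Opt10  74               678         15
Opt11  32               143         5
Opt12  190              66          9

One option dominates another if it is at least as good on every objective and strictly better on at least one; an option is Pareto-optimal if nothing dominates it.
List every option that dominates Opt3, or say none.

none

Opt1: worse on price (752 vs 476).
Opt2: worse on duration (144 vs 93).
Opt4: worse on price (543 vs 476).
Opt5: worse on crew size (3 vs 2).
Opt6: worse on duration (119 vs 93).
Opt7: worse on crew size (12 vs 2).
Opt8: worse on duration (167 vs 93).
Opt9: worse on duration (104 vs 93).
Opt10: worse on price (678 vs 476).
Opt11: worse on crew size (5 vs 2).
Opt12: worse on duration (190 vs 93).
No option dominates Opt3.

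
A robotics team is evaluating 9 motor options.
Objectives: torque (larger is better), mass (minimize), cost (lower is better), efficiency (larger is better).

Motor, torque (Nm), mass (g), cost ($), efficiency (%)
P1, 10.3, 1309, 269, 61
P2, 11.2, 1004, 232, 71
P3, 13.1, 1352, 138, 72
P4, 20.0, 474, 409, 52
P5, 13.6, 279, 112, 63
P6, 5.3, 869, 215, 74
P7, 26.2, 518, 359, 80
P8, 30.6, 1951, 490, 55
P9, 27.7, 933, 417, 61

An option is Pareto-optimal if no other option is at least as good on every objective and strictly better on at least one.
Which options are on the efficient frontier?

P1: dominated by P2 (torque 11.2≥10.3, mass 1004≤1309, cost 232≤269, efficiency 71≥61).
P2: not dominated.
P3: not dominated.
P4: not dominated.
P5: not dominated (best mass).
P6: not dominated.
P7: not dominated (best efficiency).
P8: not dominated (best torque).
P9: not dominated.

P2, P3, P4, P5, P6, P7, P8, P9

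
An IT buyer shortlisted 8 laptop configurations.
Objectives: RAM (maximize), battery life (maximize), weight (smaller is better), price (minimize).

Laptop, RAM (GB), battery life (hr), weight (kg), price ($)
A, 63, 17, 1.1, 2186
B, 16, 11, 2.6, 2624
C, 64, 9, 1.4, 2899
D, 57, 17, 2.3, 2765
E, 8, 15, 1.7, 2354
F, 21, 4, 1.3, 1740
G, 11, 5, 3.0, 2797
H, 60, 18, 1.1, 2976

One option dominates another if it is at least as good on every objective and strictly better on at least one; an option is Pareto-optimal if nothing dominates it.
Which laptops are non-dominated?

A: not dominated.
B: dominated by A (RAM 63≥16, battery life 17≥11, weight 1.1≤2.6, price 2186≤2624).
C: not dominated (best RAM).
D: dominated by A (RAM 63≥57, battery life 17≥17, weight 1.1≤2.3, price 2186≤2765).
E: dominated by A (RAM 63≥8, battery life 17≥15, weight 1.1≤1.7, price 2186≤2354).
F: not dominated (best price).
G: dominated by A (RAM 63≥11, battery life 17≥5, weight 1.1≤3.0, price 2186≤2797).
H: not dominated (best battery life).

A, C, F, H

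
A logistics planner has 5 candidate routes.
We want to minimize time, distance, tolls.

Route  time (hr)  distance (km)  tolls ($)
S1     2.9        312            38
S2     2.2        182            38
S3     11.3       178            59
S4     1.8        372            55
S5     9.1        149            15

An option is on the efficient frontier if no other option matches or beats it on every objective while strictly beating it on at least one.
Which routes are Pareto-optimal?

S1: dominated by S2 (time 2.2≤2.9, distance 182≤312, tolls 38≤38).
S2: not dominated.
S3: dominated by S5 (time 9.1≤11.3, distance 149≤178, tolls 15≤59).
S4: not dominated (best time).
S5: not dominated (best distance).

S2, S4, S5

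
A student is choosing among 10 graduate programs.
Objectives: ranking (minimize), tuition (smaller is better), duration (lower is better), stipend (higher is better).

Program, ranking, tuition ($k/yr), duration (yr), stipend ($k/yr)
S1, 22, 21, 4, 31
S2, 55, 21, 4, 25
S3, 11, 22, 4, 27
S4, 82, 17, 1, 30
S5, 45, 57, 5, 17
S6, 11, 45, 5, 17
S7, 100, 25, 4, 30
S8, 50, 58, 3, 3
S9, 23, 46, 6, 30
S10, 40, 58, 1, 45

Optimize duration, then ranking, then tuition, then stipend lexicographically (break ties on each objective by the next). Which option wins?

First minimize duration: best is 1, kept {S4, S10}.
Then minimize ranking: best is 40, kept {S10}.

S10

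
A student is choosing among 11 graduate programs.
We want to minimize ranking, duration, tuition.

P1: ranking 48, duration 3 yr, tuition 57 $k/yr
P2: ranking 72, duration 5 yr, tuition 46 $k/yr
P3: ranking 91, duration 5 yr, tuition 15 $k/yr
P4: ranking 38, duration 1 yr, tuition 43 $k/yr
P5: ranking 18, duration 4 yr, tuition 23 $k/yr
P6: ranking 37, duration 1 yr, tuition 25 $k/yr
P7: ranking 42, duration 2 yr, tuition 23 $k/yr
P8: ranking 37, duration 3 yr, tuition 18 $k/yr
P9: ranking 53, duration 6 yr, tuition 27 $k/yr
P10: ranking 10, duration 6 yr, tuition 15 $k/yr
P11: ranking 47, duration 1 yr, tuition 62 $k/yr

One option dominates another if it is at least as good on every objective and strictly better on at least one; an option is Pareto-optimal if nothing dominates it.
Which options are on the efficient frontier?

P1: dominated by P4 (ranking 38≤48, duration 1≤3, tuition 43≤57).
P2: dominated by P4 (ranking 38≤72, duration 1≤5, tuition 43≤46).
P3: not dominated.
P4: dominated by P6 (ranking 37≤38, duration 1≤1, tuition 25≤43).
P5: not dominated.
P6: not dominated.
P7: not dominated.
P8: not dominated.
P9: dominated by P5 (ranking 18≤53, duration 4≤6, tuition 23≤27).
P10: not dominated (best ranking).
P11: dominated by P4 (ranking 38≤47, duration 1≤1, tuition 43≤62).

P3, P5, P6, P7, P8, P10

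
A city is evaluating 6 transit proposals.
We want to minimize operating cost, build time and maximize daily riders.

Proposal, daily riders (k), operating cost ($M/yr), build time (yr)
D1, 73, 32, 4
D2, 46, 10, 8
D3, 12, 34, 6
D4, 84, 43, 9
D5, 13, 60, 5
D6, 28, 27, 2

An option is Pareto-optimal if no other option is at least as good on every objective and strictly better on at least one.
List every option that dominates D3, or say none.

D1: daily riders 73≥12, operating cost 32≤34, build time 4≤6 — dominates D3.
D6: daily riders 28≥12, operating cost 27≤34, build time 2≤6 — dominates D3.
Others (D2, D4, D5) are each worse than D3 on at least one objective.

D1, D6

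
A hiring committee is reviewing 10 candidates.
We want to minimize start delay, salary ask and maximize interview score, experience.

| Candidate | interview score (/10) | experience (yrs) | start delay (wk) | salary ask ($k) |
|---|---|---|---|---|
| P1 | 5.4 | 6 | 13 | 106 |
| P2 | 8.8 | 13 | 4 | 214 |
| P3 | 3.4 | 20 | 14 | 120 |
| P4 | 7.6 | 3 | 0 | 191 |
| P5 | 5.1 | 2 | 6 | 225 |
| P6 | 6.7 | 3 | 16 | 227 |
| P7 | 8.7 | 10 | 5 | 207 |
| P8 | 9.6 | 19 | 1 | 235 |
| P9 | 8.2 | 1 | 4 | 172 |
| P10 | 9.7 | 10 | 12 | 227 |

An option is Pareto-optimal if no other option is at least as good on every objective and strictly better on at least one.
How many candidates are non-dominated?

8

P1: not dominated (best salary ask).
P2: not dominated.
P3: not dominated (best experience).
P4: not dominated (best start delay).
P5: dominated by P2 (interview score 8.8≥5.1, experience 13≥2, start delay 4≤6, salary ask 214≤225).
P6: dominated by P2 (interview score 8.8≥6.7, experience 13≥3, start delay 4≤16, salary ask 214≤227).
P7: not dominated.
P8: not dominated.
P9: not dominated.
P10: not dominated (best interview score).
Pareto-optimal: P1, P2, P3, P4, P7, P8, P9, P10 → 8.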